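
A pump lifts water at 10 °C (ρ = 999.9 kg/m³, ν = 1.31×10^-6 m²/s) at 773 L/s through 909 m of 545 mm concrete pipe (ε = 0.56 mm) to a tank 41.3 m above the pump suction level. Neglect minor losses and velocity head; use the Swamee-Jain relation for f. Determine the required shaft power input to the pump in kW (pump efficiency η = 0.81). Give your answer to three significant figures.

V = 4Q/(πD²) = 3.314 m/s; Re = 1.38×10^6; ε/D = 0.00103; f = 0.02006
h_f = f(L/D)V²/2g = 18.72 m
Total head H = z + h_f = 41.3 + 18.72 = 60.02 m
P_hyd = ρgQH = 999.9·9.81·0.773·60.02 = 455.1 kW
P_shaft = P_hyd/η = 455.1/0.81 = 561.9 kW

P_shaft ≈ 562 kW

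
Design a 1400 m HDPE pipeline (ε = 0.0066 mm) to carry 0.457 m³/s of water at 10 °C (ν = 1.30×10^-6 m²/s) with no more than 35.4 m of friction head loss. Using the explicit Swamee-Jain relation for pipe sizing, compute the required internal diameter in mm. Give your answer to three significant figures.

Swamee-Jain (Type III): D = 0.66·[ε^1.25·(LQ²/(gh_f))^4.75 + ν·Q^9.4·(L/(gh_f))^5.2]^0.04
LQ²/(gh_f) = 0.8420; L/(gh_f) = 4.031
Term 1 = ε^1.25·(…)^4.75 = 1.48×10^-7; Term 2 = ν·Q^9.4·(…)^5.2 = 1.16×10^-6
D = 0.66·(1.48×10^-7 + 1.16×10^-6)^0.04 = 0.3839 m = 384 mm
Check: V = 3.95 m/s, Re = 1.17×10^6, f = 0.01176, h_f = 34.1 m ≈ 35.4 m ✓

D ≈ 384 mm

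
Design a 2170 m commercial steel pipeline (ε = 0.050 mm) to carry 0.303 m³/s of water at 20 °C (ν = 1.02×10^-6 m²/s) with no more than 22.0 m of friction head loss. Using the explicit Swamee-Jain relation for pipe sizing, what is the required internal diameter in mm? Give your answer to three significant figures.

D ≈ 405 mm

Swamee-Jain (Type III): D = 0.66·[ε^1.25·(LQ²/(gh_f))^4.75 + ν·Q^9.4·(L/(gh_f))^5.2]^0.04
LQ²/(gh_f) = 0.9231; L/(gh_f) = 10.05
Term 1 = ε^1.25·(…)^4.75 = 2.88×10^-6; Term 2 = ν·Q^9.4·(…)^5.2 = 2.22×10^-6
D = 0.66·(2.88×10^-6 + 2.22×10^-6)^0.04 = 0.4054 m = 405 mm
Check: V = 2.35 m/s, Re = 9.33×10^5, f = 0.01391, h_f = 20.9 m ≈ 22.0 m ✓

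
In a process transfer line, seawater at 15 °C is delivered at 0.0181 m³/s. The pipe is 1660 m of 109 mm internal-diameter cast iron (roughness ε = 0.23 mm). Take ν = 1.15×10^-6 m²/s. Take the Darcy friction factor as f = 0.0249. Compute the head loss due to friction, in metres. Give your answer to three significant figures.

h_f ≈ 72.7 m

V = 4Q/(πD²) = 4·0.0181/(π·0.109²) = 1.940 m/s
h_f = f(L/D)V²/(2g) = 0.02490·(1660/0.109)·1.940²/(2·9.81) = 72.72 m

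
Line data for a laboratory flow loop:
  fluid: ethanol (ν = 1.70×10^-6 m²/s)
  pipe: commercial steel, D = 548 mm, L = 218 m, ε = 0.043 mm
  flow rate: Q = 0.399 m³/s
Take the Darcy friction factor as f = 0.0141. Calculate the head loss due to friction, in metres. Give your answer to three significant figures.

h_f ≈ 0.818 m

V = 4Q/(πD²) = 4·0.399/(π·0.548²) = 1.692 m/s
h_f = f(L/D)V²/(2g) = 0.01410·(218/0.548)·1.692²/(2·9.81) = 0.8182 m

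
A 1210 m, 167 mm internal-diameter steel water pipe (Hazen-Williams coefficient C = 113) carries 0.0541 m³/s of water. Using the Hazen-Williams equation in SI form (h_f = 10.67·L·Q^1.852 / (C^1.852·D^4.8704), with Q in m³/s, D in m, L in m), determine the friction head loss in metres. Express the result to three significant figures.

h_f ≈ 56.0 m

h_f = 10.67·1210·0.0541^1.852 / (113^1.852·0.167^4.8704) = 56.00 m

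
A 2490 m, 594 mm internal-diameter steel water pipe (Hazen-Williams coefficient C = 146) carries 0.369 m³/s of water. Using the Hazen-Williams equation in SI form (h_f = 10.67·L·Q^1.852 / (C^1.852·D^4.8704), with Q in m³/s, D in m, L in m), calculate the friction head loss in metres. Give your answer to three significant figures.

h_f = 10.67·2490·0.369^1.852 / (146^1.852·0.594^4.8704) = 5.198 m

h_f ≈ 5.20 m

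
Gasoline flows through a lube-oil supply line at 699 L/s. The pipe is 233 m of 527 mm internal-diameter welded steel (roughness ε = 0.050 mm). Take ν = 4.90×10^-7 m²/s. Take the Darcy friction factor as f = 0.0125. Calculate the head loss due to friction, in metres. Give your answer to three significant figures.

V = 4Q/(πD²) = 4·0.699/(π·0.527²) = 3.205 m/s
h_f = f(L/D)V²/(2g) = 0.01250·(233/0.527)·3.205²/(2·9.81) = 2.893 m

h_f ≈ 2.89 m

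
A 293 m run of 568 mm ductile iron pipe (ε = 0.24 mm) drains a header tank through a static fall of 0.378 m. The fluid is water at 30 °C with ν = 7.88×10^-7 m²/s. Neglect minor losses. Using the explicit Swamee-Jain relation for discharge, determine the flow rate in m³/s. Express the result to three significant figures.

Swamee-Jain (Type II): Q = -0.965·√(gD⁵h_f/L)·ln[ε/(3.7D) + √(3.17ν²L/(gD³h_f))]
√(gD⁵h_f/L) = √(9.81·0.568⁵·0.378/293) = 0.02735
ε/(3.7D) = 1.14×10^-4; √(3.17ν²L/(gD³h_f)) = 2.91×10^-5
Q = -0.965·0.02735·ln(1.433×10^-4) = 0.2336 m³/s
Check: V = 0.922 m/s, Re = 6.65×10^5, f = 0.01702, h_f = 0.380 m ≈ 0.378 m ✓

Q ≈ 0.234 m³/s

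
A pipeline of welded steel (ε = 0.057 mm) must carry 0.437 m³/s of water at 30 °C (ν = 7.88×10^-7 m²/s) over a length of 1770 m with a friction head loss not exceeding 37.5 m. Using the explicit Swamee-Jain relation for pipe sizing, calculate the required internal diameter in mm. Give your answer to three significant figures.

Swamee-Jain (Type III): D = 0.66·[ε^1.25·(LQ²/(gh_f))^4.75 + ν·Q^9.4·(L/(gh_f))^5.2]^0.04
LQ²/(gh_f) = 0.9188; L/(gh_f) = 4.811
Term 1 = ε^1.25·(…)^4.75 = 3.31×10^-6; Term 2 = ν·Q^9.4·(…)^5.2 = 1.16×10^-6
D = 0.66·(3.31×10^-6 + 1.16×10^-6)^0.04 = 0.4032 m = 403 mm
Check: V = 3.42 m/s, Re = 1.75×10^6, f = 0.01362, h_f = 35.7 m ≈ 37.5 m ✓

D ≈ 403 mm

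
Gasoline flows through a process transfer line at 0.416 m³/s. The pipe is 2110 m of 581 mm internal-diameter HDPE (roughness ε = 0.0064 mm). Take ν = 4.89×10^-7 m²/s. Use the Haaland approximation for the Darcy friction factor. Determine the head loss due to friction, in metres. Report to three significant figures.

V = 4Q/(πD²) = 4·0.416/(π·0.581²) = 1.569 m/s
Re = VD/ν = 1.569·0.581/4.89×10^-7 = 1.86×10^6 → turbulent
ε/D = 0.0064/581 = 1.10×10^-5
Haaland: f = 0.01077
h_f = f(L/D)V²/(2g) = 0.01077·(2110/0.581)·1.569²/(2·9.81) = 4.909 m

h_f ≈ 4.91 m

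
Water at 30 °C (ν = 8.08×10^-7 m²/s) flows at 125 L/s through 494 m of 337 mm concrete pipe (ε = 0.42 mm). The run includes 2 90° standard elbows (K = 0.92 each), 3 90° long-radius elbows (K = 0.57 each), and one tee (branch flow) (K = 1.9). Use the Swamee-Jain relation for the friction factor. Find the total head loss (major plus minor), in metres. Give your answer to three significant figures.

H_L ≈ 3.67 m

V = 4Q/(πD²) = 1.401 m/s; V²/2g = 0.1001 m
Re = 5.84×10^5, ε/D = 0.00125 → f = 0.02128 (Swamee-Jain)
Major: h_f = f(L/D)·V²/2g = 0.02128·1466·0.1001 = 3.123 m
Minor: ΣK = 5.45; h_m = ΣK·V²/2g = 0.5455 m
Total H_L = 3.123 + 0.5455 = 3.668 m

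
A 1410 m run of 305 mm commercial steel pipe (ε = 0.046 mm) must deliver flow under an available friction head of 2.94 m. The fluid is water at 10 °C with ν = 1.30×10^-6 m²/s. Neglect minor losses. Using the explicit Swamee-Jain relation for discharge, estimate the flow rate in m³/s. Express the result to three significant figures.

Q ≈ 0.0631 m³/s

Swamee-Jain (Type II): Q = -0.965·√(gD⁵h_f/L)·ln[ε/(3.7D) + √(3.17ν²L/(gD³h_f))]
√(gD⁵h_f/L) = √(9.81·0.305⁵·2.94/1410) = 0.007348
ε/(3.7D) = 4.08×10^-5; √(3.17ν²L/(gD³h_f)) = 9.61×10^-5
Q = -0.965·0.007348·ln(1.368×10^-4) = 0.06308 m³/s
Check: V = 0.863 m/s, Re = 2.03×10^5, f = 0.01675, h_f = 2.94 m ≈ 2.94 m ✓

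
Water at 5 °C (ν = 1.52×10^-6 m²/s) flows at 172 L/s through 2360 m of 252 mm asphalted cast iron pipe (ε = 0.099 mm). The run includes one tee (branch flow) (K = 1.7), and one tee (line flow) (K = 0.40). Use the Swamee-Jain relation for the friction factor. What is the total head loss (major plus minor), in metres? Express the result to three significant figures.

V = 4Q/(πD²) = 3.449 m/s; V²/2g = 0.6061 m
Re = 5.72×10^5, ε/D = 3.93×10^-4 → f = 0.01694 (Swamee-Jain)
Major: h_f = f(L/D)·V²/2g = 0.01694·9365·0.6061 = 96.16 m
Minor: ΣK = 2.10; h_m = ΣK·V²/2g = 1.273 m
Total H_L = 96.16 + 1.273 = 97.43 m

H_L ≈ 97.4 m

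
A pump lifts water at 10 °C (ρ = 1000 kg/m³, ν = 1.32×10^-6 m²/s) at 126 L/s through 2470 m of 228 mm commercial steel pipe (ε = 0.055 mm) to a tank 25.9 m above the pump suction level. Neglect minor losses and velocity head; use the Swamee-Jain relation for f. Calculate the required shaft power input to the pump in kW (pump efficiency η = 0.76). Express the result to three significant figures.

P_shaft ≈ 177 kW

V = 4Q/(πD²) = 3.086 m/s; Re = 5.33×10^5; ε/D = 2.41×10^-4; f = 0.01581
h_f = f(L/D)V²/2g = 83.12 m
Total head H = z + h_f = 25.9 + 83.12 = 109.0 m
P_hyd = ρgQH = 1000·9.81·0.126·109.0 = 134.8 kW
P_shaft = P_hyd/η = 134.8/0.76 = 177.3 kW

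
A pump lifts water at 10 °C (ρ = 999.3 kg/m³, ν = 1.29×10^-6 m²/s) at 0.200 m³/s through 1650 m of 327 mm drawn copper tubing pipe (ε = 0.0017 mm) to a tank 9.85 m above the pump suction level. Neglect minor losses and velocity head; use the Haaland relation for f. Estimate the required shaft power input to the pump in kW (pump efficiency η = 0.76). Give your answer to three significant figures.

V = 4Q/(πD²) = 2.381 m/s; Re = 6.04×10^5; ε/D = 5.20×10^-6; f = 0.01270
h_f = f(L/D)V²/2g = 18.52 m
Total head H = z + h_f = 9.85 + 18.52 = 28.37 m
P_hyd = ρgQH = 999.3·9.81·0.200·28.37 = 55.63 kW
P_shaft = P_hyd/η = 55.63/0.76 = 73.19 kW

P_shaft ≈ 73.2 kW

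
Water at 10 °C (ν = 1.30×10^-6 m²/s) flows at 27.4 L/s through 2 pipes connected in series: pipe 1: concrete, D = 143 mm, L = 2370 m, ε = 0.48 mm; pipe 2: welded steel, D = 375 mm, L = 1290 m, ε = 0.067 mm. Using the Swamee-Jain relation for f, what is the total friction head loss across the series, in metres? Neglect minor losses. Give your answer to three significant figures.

H ≈ 68.7 m

Pipe 1: V = 1.706 m/s, Re = 1.88×10^5, ε/D = 0.00336, f = 0.02786, h_1 = f(L/D)V²/2g = 68.50 m
Pipe 2: V = 0.2481 m/s, Re = 7.16×10^4, ε/D = 1.79×10^-4, f = 0.02004, h_2 = f(L/D)V²/2g = 0.2162 m
Series → Q common, losses add: H = Σh = 68.71 m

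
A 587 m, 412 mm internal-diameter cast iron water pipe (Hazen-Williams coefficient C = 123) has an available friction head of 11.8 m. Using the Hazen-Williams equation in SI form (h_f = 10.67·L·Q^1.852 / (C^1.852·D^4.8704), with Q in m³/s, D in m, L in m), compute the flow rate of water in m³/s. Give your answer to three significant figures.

Rearranging: Q = [h_f·C^1.852·D^4.8704 / (10.67·L)]^(1/1.852)
Q = [11.8·123^1.852·0.412^4.8704 / (10.67·587)]^0.540 = 0.4035 m³/s

Q ≈ 0.403 m³/s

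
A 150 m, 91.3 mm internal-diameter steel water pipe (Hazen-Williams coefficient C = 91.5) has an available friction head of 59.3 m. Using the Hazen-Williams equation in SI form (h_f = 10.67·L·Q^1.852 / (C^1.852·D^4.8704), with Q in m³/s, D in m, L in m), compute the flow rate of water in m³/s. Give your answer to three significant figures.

Q ≈ 0.0285 m³/s

Rearranging: Q = [h_f·C^1.852·D^4.8704 / (10.67·L)]^(1/1.852)
Q = [59.3·91.5^1.852·0.0913^4.8704 / (10.67·150)]^0.540 = 0.02850 m³/s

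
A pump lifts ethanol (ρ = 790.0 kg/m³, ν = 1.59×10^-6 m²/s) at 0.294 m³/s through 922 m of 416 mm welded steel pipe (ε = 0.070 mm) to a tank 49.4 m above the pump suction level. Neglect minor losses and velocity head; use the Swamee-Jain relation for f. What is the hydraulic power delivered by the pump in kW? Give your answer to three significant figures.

P_hyd ≈ 131 kW

V = 4Q/(πD²) = 2.163 m/s; Re = 5.66×10^5; ε/D = 1.68×10^-4; f = 0.01504
h_f = f(L/D)V²/2g = 7.947 m
Total head H = z + h_f = 49.4 + 7.947 = 57.35 m
P_hyd = ρgQH = 790.0·9.81·0.294·57.35 = 130.7 kW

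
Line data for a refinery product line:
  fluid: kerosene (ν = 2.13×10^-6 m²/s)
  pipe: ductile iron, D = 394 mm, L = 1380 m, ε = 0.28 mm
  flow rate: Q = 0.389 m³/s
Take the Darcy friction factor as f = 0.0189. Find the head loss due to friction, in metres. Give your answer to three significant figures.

V = 4Q/(πD²) = 4·0.389/(π·0.394²) = 3.191 m/s
h_f = f(L/D)V²/(2g) = 0.01890·(1380/0.394)·3.191²/(2·9.81) = 34.35 m

h_f ≈ 34.3 m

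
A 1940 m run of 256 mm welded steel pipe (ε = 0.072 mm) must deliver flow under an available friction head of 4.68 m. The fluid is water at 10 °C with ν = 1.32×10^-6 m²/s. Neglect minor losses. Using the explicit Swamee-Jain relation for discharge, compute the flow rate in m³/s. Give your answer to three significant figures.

Q ≈ 0.0421 m³/s

Swamee-Jain (Type II): Q = -0.965·√(gD⁵h_f/L)·ln[ε/(3.7D) + √(3.17ν²L/(gD³h_f))]
√(gD⁵h_f/L) = √(9.81·0.256⁵·4.68/1940) = 0.005101
ε/(3.7D) = 7.60×10^-5; √(3.17ν²L/(gD³h_f)) = 1.18×10^-4
Q = -0.965·0.005101·ln(1.940×10^-4) = 0.04208 m³/s
Check: V = 0.817 m/s, Re = 1.59×10^5, f = 0.01818, h_f = 4.69 m ≈ 4.68 m ✓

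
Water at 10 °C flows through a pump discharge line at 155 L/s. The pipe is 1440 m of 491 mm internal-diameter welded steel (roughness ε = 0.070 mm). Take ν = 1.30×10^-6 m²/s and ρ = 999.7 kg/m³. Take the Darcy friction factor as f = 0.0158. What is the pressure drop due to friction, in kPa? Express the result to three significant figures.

Δp ≈ 15.5 kPa

V = 4Q/(πD²) = 4·0.155/(π·0.491²) = 0.8186 m/s
h_f = f(L/D)V²/(2g) = 0.01580·(1440/0.491)·0.8186²/(2·9.81) = 1.583 m
Δp = ρg·h_f = 999.7·9.81·1.583 = 15.52 kPa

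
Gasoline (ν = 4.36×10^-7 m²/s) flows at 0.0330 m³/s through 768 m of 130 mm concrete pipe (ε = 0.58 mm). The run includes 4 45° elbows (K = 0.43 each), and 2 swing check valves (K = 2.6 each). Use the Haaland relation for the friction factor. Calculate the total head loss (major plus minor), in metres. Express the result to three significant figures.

H_L ≈ 57.1 m

V = 4Q/(πD²) = 2.486 m/s; V²/2g = 0.3150 m
Re = 7.41×10^5, ε/D = 0.00446 → f = 0.02953 (Haaland)
Major: h_f = f(L/D)·V²/2g = 0.02953·5908·0.3150 = 54.97 m
Minor: ΣK = 6.92; h_m = ΣK·V²/2g = 2.180 m
Total H_L = 54.97 + 2.180 = 57.15 m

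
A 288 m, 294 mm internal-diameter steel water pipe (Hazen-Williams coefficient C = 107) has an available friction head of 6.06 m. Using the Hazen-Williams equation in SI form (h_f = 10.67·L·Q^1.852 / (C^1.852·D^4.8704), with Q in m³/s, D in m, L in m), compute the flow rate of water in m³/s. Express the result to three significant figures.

Q ≈ 0.148 m³/s

Rearranging: Q = [h_f·C^1.852·D^4.8704 / (10.67·L)]^(1/1.852)
Q = [6.06·107^1.852·0.294^4.8704 / (10.67·288)]^0.540 = 0.1481 m³/s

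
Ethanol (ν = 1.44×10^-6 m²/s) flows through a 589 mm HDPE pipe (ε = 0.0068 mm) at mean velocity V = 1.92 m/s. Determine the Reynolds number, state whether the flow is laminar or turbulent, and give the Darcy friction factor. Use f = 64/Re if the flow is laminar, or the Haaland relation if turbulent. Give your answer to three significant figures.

Re = VD/ν = 1.920·0.589/1.44×10^-6 = 7.85×10^5
Re > 4000 → turbulent; ε/D = 1.15×10^-5
Haaland: f = 0.01225

Re ≈ 7.85×10^5; turbulent; f ≈ 0.0122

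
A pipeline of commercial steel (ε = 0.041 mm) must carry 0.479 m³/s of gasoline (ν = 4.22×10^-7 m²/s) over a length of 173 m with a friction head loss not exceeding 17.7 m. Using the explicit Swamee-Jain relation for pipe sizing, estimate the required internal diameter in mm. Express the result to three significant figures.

D ≈ 302 mm

Swamee-Jain (Type III): D = 0.66·[ε^1.25·(LQ²/(gh_f))^4.75 + ν·Q^9.4·(L/(gh_f))^5.2]^0.04
LQ²/(gh_f) = 0.2286; L/(gh_f) = 0.9963
Term 1 = ε^1.25·(…)^4.75 = 2.96×10^-9; Term 2 = ν·Q^9.4·(…)^5.2 = 4.09×10^-10
D = 0.66·(2.96×10^-9 + 4.09×10^-10)^0.04 = 0.3025 m = 302 mm
Check: V = 6.67 m/s, Re = 4.78×10^6, f = 0.01306, h_f = 16.9 m ≈ 17.7 m ✓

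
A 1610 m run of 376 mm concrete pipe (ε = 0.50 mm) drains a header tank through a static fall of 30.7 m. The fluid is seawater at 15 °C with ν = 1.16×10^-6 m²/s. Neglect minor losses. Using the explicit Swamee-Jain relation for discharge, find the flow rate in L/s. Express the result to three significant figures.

Q ≈ 285 L/s

Swamee-Jain (Type II): Q = -0.965·√(gD⁵h_f/L)·ln[ε/(3.7D) + √(3.17ν²L/(gD³h_f))]
√(gD⁵h_f/L) = √(9.81·0.376⁵·30.7/1610) = 0.03749
ε/(3.7D) = 3.59×10^-4; √(3.17ν²L/(gD³h_f)) = 2.07×10^-5
Q = -0.965·0.03749·ln(3.801×10^-4) = 0.2849 m³/s
Check: V = 2.57 m/s, Re = 8.32×10^5, f = 0.02146, h_f = 30.8 m ≈ 30.7 m ✓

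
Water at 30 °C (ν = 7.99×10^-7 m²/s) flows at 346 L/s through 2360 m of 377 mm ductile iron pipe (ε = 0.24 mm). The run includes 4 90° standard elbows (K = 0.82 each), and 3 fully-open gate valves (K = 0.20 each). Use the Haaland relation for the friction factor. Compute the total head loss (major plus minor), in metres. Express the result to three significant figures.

H_L ≈ 56.9 m

V = 4Q/(πD²) = 3.100 m/s; V²/2g = 0.4897 m
Re = 1.46×10^6, ε/D = 6.37×10^-4 → f = 0.01793 (Haaland)
Major: h_f = f(L/D)·V²/2g = 0.01793·6260·0.4897 = 54.97 m
Minor: ΣK = 3.88; h_m = ΣK·V²/2g = 1.900 m
Total H_L = 54.97 + 1.900 = 56.87 m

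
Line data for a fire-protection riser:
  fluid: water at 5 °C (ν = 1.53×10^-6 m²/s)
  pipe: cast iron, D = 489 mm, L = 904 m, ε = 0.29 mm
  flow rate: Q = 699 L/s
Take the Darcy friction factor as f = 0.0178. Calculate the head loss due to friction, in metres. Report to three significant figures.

h_f ≈ 23.2 m

V = 4Q/(πD²) = 4·0.699/(π·0.489²) = 3.722 m/s
h_f = f(L/D)V²/(2g) = 0.01780·(904/0.489)·3.722²/(2·9.81) = 23.23 m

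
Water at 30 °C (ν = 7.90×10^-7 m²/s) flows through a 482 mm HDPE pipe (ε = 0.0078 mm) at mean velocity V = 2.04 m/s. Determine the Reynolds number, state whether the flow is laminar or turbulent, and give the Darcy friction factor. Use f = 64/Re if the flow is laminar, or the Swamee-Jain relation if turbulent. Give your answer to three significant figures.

Re = VD/ν = 2.040·0.482/7.90×10^-7 = 1.24×10^6
Re > 4000 → turbulent; ε/D = 1.62×10^-5
Swamee-Jain: f = 0.01163

Re ≈ 1.24×10^6; turbulent; f ≈ 0.0116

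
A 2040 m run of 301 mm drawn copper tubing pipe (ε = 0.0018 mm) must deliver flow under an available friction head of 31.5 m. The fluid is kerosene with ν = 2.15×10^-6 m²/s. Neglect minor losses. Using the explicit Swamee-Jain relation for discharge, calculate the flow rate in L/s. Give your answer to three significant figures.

Swamee-Jain (Type II): Q = -0.965·√(gD⁵h_f/L)·ln[ε/(3.7D) + √(3.17ν²L/(gD³h_f))]
√(gD⁵h_f/L) = √(9.81·0.301⁵·31.5/2040) = 0.01935
ε/(3.7D) = 1.62×10^-6; √(3.17ν²L/(gD³h_f)) = 5.96×10^-5
Q = -0.965·0.01935·ln(6.117×10^-5) = 0.1811 m³/s
Check: V = 2.55 m/s, Re = 3.56×10^5, f = 0.01400, h_f = 31.3 m ≈ 31.5 m ✓

Q ≈ 181 L/s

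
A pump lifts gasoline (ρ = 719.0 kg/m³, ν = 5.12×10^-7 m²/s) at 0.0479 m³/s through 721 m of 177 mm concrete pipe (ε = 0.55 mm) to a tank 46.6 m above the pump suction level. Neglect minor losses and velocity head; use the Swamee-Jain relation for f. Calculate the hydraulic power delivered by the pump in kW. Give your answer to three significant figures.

V = 4Q/(πD²) = 1.947 m/s; Re = 6.73×10^5; ε/D = 0.00311; f = 0.02671
h_f = f(L/D)V²/2g = 21.02 m
Total head H = z + h_f = 46.6 + 21.02 = 67.62 m
P_hyd = ρgQH = 719.0·9.81·0.0479·67.62 = 22.84 kW

P_hyd ≈ 22.8 kW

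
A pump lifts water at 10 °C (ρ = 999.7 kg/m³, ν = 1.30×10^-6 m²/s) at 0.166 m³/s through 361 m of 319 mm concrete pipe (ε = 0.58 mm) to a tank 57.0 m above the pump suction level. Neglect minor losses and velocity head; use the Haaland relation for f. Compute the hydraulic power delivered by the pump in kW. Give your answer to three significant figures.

P_hyd ≈ 102 kW

V = 4Q/(πD²) = 2.077 m/s; Re = 5.10×10^5; ε/D = 0.00182; f = 0.02322
h_f = f(L/D)V²/2g = 5.778 m
Total head H = z + h_f = 57.0 + 5.778 = 62.78 m
P_hyd = ρgQH = 999.7·9.81·0.166·62.78 = 102.2 kW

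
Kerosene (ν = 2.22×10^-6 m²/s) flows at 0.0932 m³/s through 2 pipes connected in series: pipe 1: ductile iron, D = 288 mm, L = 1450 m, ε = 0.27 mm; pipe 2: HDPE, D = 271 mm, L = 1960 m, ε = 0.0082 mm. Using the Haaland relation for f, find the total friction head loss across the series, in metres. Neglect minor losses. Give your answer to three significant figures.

Pipe 1: V = 1.431 m/s, Re = 1.86×10^5, ε/D = 9.38×10^-4, f = 0.02075, h_1 = f(L/D)V²/2g = 10.90 m
Pipe 2: V = 1.616 m/s, Re = 1.97×10^5, ε/D = 3.03×10^-5, f = 0.01573, h_2 = f(L/D)V²/2g = 15.14 m
Series → Q common, losses add: H = Σh = 26.04 m

H ≈ 26.0 m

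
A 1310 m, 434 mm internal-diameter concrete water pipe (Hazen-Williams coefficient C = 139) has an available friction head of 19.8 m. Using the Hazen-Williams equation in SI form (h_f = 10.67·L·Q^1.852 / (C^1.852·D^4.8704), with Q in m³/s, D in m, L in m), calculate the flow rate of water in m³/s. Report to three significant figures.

Q ≈ 0.448 m³/s

Rearranging: Q = [h_f·C^1.852·D^4.8704 / (10.67·L)]^(1/1.852)
Q = [19.8·139^1.852·0.434^4.8704 / (10.67·1310)]^0.540 = 0.4482 m³/s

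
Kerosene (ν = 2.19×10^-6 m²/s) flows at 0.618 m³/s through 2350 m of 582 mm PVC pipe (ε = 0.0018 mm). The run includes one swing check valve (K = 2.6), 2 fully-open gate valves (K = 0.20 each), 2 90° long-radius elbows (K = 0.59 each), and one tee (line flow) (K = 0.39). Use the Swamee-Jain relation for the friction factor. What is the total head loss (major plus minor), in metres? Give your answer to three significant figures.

H_L ≈ 15.3 m

V = 4Q/(πD²) = 2.323 m/s; V²/2g = 0.2750 m
Re = 6.17×10^5, ε/D = 3.09×10^-6 → f = 0.01267 (Swamee-Jain)
Major: h_f = f(L/D)·V²/2g = 0.01267·4038·0.2750 = 14.07 m
Minor: ΣK = 4.57; h_m = ΣK·V²/2g = 1.257 m
Total H_L = 14.07 + 1.257 = 15.33 m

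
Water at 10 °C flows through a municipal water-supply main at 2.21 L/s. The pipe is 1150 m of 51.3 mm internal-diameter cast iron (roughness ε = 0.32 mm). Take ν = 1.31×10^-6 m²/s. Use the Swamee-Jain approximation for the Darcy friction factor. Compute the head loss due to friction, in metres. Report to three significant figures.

V = 4Q/(πD²) = 4·0.00221/(π·0.0513²) = 1.069 m/s
Re = VD/ν = 1.069·0.0513/1.31×10^-6 = 4.19×10^4 → turbulent
ε/D = 0.32/51.3 = 0.00624
Swamee-Jain: f = 0.03477
h_f = f(L/D)V²/(2g) = 0.03477·(1150/0.0513)·1.069²/(2·9.81) = 45.42 m

h_f ≈ 45.4 m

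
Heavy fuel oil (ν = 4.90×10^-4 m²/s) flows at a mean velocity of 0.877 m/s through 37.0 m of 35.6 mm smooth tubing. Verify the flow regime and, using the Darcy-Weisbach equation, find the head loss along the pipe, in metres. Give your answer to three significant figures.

h_f ≈ 40.9 m

Re = VD/ν = 0.877·0.03560/4.90×10^-4 = 63.7 → laminar (Re < 2300)
f = 64/Re = 1.004
h_f = f(L/D)V²/(2g) = 1.004·(37.0/0.03560)·0.877²/(2·9.81) = 40.92 m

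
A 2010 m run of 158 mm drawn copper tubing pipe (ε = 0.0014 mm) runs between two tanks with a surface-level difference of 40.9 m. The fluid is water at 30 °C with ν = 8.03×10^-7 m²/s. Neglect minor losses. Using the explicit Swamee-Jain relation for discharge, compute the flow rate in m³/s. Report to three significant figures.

Swamee-Jain (Type II): Q = -0.965·√(gD⁵h_f/L)·ln[ε/(3.7D) + √(3.17ν²L/(gD³h_f))]
√(gD⁵h_f/L) = √(9.81·0.158⁵·40.9/2010) = 0.004433
ε/(3.7D) = 2.39×10^-6; √(3.17ν²L/(gD³h_f)) = 5.10×10^-5
Q = -0.965·0.004433·ln(5.335×10^-5) = 0.04209 m³/s
Check: V = 2.15 m/s, Re = 4.22×10^5, f = 0.01362, h_f = 40.7 m ≈ 40.9 m ✓

Q ≈ 0.0421 m³/s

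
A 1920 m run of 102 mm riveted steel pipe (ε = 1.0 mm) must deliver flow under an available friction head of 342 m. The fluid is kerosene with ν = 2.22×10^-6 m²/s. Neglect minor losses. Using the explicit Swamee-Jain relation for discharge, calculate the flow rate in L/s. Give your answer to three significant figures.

Q ≈ 25.0 L/s

Swamee-Jain (Type II): Q = -0.965·√(gD⁵h_f/L)·ln[ε/(3.7D) + √(3.17ν²L/(gD³h_f))]
√(gD⁵h_f/L) = √(9.81·0.102⁵·342/1920) = 0.004392
ε/(3.7D) = 0.00265; √(3.17ν²L/(gD³h_f)) = 9.18×10^-5
Q = -0.965·0.004392·ln(0.002741) = 0.02500 m³/s
Check: V = 3.06 m/s, Re = 1.41×10^5, f = 0.03828, h_f = 344 m ≈ 342 m ✓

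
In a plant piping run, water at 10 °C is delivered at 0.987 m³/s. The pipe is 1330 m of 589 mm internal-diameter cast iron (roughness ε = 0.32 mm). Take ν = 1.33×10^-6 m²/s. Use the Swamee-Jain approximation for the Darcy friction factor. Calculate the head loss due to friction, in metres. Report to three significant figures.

V = 4Q/(πD²) = 4·0.987/(π·0.589²) = 3.622 m/s
Re = VD/ν = 3.622·0.589/1.33×10^-6 = 1.60×10^6 → turbulent
ε/D = 0.32/589 = 5.43×10^-4
Swamee-Jain: f = 0.01739
h_f = f(L/D)V²/(2g) = 0.01739·(1330/0.589)·3.622²/(2·9.81) = 26.27 m

h_f ≈ 26.3 m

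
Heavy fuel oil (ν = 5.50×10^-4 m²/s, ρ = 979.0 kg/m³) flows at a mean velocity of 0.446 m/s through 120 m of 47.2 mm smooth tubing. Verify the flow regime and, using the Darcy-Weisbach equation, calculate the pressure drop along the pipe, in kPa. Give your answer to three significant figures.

Re = VD/ν = 0.446·0.04720/5.50×10^-4 = 38.3 → laminar (Re < 2300)
f = 64/Re = 1.672
h_f = f(L/D)V²/(2g) = 1.672·(120/0.04720)·0.446²/(2·9.81) = 43.10 m
Δp = ρg·h_f = 979.0·9.81·43.10 = 413.9 kPa

Δp ≈ 414 kPa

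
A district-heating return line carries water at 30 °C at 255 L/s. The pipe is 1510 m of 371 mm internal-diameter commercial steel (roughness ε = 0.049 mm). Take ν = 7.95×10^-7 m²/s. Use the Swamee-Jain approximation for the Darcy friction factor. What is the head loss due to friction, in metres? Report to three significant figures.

V = 4Q/(πD²) = 4·0.255/(π·0.371²) = 2.359 m/s
Re = VD/ν = 2.359·0.371/7.95×10^-7 = 1.10×10^6 → turbulent
ε/D = 0.049/371 = 1.32×10^-4
Swamee-Jain: f = 0.01386
h_f = f(L/D)V²/(2g) = 0.01386·(1510/0.371)·2.359²/(2·9.81) = 16.00 m

h_f ≈ 16.0 m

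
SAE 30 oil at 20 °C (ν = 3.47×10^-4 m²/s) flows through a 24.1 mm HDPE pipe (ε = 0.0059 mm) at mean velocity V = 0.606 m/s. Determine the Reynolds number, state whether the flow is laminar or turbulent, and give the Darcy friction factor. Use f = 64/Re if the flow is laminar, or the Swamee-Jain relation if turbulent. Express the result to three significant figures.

Re = VD/ν = 0.6060·0.0241/3.47×10^-4 = 42.1
Re < 2300 → laminar → f = 64/Re = 1.521

Re ≈ 42.1; laminar; f = 64/Re ≈ 1.52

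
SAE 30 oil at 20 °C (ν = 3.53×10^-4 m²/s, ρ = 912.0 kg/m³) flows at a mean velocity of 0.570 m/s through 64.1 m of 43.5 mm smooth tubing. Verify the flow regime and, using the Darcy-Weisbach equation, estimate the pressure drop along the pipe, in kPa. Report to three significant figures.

Δp ≈ 199 kPa

Re = VD/ν = 0.570·0.04350/3.53×10^-4 = 70.2 → laminar (Re < 2300)
f = 64/Re = 0.9112
h_f = f(L/D)V²/(2g) = 0.9112·(64.1/0.04350)·0.570²/(2·9.81) = 22.23 m
Δp = ρg·h_f = 912.0·9.81·22.23 = 198.9 kPa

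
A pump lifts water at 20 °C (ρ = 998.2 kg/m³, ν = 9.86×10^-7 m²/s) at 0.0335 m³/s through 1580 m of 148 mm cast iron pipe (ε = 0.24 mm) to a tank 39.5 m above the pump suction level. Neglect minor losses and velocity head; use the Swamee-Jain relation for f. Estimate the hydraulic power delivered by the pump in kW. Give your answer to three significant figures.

P_hyd ≈ 28.5 kW

V = 4Q/(πD²) = 1.947 m/s; Re = 2.92×10^5; ε/D = 0.00162; f = 0.02303
h_f = f(L/D)V²/2g = 47.52 m
Total head H = z + h_f = 39.5 + 47.52 = 87.02 m
P_hyd = ρgQH = 998.2·9.81·0.0335·87.02 = 28.55 kW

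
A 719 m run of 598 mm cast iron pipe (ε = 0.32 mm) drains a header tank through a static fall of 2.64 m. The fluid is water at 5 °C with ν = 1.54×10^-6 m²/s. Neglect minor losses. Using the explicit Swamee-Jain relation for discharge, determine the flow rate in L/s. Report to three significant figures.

Swamee-Jain (Type II): Q = -0.965·√(gD⁵h_f/L)·ln[ε/(3.7D) + √(3.17ν²L/(gD³h_f))]
√(gD⁵h_f/L) = √(9.81·0.598⁵·2.64/719) = 0.05248
ε/(3.7D) = 1.45×10^-4; √(3.17ν²L/(gD³h_f)) = 3.12×10^-5
Q = -0.965·0.05248·ln(1.759×10^-4) = 0.4379 m³/s
Check: V = 1.56 m/s, Re = 6.05×10^5, f = 0.01784, h_f = 2.66 m ≈ 2.64 m ✓

Q ≈ 438 L/s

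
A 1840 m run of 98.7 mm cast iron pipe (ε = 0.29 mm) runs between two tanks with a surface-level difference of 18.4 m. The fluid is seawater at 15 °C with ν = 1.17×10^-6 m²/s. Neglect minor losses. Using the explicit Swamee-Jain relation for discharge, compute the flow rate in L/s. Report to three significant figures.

Q ≈ 6.38 L/s

Swamee-Jain (Type II): Q = -0.965·√(gD⁵h_f/L)·ln[ε/(3.7D) + √(3.17ν²L/(gD³h_f))]
√(gD⁵h_f/L) = √(9.81·0.0987⁵·18.4/1840) = 9.586×10^-4
ε/(3.7D) = 7.94×10^-4; √(3.17ν²L/(gD³h_f)) = 2.14×10^-4
Q = -0.965·9.586×10^-4·ln(0.001009) = 0.006382 m³/s
Check: V = 0.834 m/s, Re = 7.04×10^4, f = 0.02812, h_f = 18.6 m ≈ 18.4 m ✓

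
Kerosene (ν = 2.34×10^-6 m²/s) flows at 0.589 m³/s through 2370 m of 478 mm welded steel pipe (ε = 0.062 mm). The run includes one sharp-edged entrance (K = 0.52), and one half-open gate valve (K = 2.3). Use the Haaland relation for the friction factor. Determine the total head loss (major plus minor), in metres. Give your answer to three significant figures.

H_L ≈ 40.2 m

V = 4Q/(πD²) = 3.282 m/s; V²/2g = 0.5491 m
Re = 6.70×10^5, ε/D = 1.30×10^-4 → f = 0.01418 (Haaland)
Major: h_f = f(L/D)·V²/2g = 0.01418·4958·0.5491 = 38.61 m
Minor: ΣK = 2.82; h_m = ΣK·V²/2g = 1.548 m
Total H_L = 38.61 + 1.548 = 40.16 m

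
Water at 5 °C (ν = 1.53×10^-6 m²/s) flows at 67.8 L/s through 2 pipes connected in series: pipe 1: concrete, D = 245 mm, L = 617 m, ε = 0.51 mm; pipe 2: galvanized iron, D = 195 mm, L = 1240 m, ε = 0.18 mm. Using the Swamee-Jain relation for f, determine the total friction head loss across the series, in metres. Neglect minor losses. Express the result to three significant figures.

H ≈ 40.7 m

Pipe 1: V = 1.438 m/s, Re = 2.30×10^5, ε/D = 0.00208, f = 0.02459, h_1 = f(L/D)V²/2g = 6.529 m
Pipe 2: V = 2.270 m/s, Re = 2.89×10^5, ε/D = 9.23×10^-4, f = 0.02046, h_2 = f(L/D)V²/2g = 34.17 m
Series → Q common, losses add: H = Σh = 40.70 m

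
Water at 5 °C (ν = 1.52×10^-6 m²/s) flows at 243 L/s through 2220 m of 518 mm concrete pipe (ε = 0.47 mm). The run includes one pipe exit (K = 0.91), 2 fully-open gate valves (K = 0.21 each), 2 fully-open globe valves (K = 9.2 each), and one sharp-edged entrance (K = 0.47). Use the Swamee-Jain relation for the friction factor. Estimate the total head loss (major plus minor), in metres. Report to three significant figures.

V = 4Q/(πD²) = 1.153 m/s; V²/2g = 0.06777 m
Re = 3.93×10^5, ε/D = 9.07×10^-4 → f = 0.02011 (Swamee-Jain)
Major: h_f = f(L/D)·V²/2g = 0.02011·4286·0.06777 = 5.842 m
Minor: ΣK = 20.2; h_m = ΣK·V²/2g = 1.369 m
Total H_L = 5.842 + 1.369 = 7.211 m

H_L ≈ 7.21 m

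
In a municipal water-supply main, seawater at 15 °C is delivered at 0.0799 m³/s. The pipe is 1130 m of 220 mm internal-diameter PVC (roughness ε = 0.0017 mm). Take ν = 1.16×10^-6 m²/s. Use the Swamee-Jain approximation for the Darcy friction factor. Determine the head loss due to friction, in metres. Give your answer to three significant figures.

h_f ≈ 15.9 m

V = 4Q/(πD²) = 4·0.0799/(π·0.220²) = 2.102 m/s
Re = VD/ν = 2.102·0.220/1.16×10^-6 = 3.99×10^5 → turbulent
ε/D = 0.0017/220 = 7.73×10^-6
Swamee-Jain: f = 0.01375
h_f = f(L/D)V²/(2g) = 0.01375·(1130/0.220)·2.102²/(2·9.81) = 15.90 m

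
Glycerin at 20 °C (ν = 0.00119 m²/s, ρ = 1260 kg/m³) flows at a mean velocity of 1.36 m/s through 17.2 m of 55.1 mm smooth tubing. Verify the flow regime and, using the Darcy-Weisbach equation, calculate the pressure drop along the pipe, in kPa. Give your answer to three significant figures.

Re = VD/ν = 1.36·0.05510/0.00119 = 63.0 → laminar (Re < 2300)
f = 64/Re = 1.016
h_f = f(L/D)V²/(2g) = 1.016·(17.2/0.05510)·1.36²/(2·9.81) = 29.91 m
Δp = ρg·h_f = 1260·9.81·29.91 = 369.7 kPa

Δp ≈ 370 kPa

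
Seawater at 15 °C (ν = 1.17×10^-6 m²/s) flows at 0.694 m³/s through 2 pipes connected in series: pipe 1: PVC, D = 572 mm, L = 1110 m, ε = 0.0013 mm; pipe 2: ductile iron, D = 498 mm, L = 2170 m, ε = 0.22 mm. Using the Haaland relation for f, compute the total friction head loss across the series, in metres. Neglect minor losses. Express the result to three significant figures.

H ≈ 54.8 m

Pipe 1: V = 2.701 m/s, Re = 1.32×10^6, ε/D = 2.27×10^-6, f = 0.01111, h_1 = f(L/D)V²/2g = 8.013 m
Pipe 2: V = 3.563 m/s, Re = 1.52×10^6, ε/D = 4.42×10^-4, f = 0.01660, h_2 = f(L/D)V²/2g = 46.80 m
Series → Q common, losses add: H = Σh = 54.81 m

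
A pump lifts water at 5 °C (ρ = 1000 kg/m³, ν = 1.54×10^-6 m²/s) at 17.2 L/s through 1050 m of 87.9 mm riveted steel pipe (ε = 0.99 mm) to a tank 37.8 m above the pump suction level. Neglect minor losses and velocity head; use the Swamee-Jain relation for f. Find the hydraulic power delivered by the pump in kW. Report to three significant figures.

P_hyd ≈ 39.4 kW

V = 4Q/(πD²) = 2.834 m/s; Re = 1.62×10^5; ε/D = 0.0113; f = 0.04000
h_f = f(L/D)V²/2g = 195.6 m
Total head H = z + h_f = 37.8 + 195.6 = 233.4 m
P_hyd = ρgQH = 1000·9.81·0.0172·233.4 = 39.39 kW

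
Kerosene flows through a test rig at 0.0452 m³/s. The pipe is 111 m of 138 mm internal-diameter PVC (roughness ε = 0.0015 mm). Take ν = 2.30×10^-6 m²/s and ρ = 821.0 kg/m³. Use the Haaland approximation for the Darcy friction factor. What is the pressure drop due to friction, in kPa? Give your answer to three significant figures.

V = 4Q/(πD²) = 4·0.0452/(π·0.138²) = 3.022 m/s
Re = VD/ν = 3.022·0.138/2.30×10^-6 = 1.81×10^5 → turbulent
ε/D = 0.0015/138 = 1.09×10^-5
Haaland: f = 0.01586
h_f = f(L/D)V²/(2g) = 0.01586·(111/0.138)·3.022²/(2·9.81) = 5.938 m
Δp = ρg·h_f = 821.0·9.81·5.938 = 47.82 kPa

Δp ≈ 47.8 kPa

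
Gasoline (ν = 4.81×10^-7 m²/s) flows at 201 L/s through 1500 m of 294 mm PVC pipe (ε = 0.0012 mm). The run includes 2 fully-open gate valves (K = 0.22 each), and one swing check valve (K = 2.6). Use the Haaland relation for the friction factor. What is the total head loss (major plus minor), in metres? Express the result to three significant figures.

H_L ≈ 25.6 m

V = 4Q/(πD²) = 2.961 m/s; V²/2g = 0.4468 m
Re = 1.81×10^6, ε/D = 4.08×10^-6 → f = 0.01062 (Haaland)
Major: h_f = f(L/D)·V²/2g = 0.01062·5102·0.4468 = 24.20 m
Minor: ΣK = 3.04; h_m = ΣK·V²/2g = 1.358 m
Total H_L = 24.20 + 1.358 = 25.56 m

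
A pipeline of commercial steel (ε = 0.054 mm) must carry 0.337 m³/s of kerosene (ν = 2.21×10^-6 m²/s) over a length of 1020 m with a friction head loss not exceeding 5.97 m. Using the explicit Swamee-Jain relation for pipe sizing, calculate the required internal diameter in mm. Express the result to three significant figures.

D ≈ 480 mm

Swamee-Jain (Type III): D = 0.66·[ε^1.25·(LQ²/(gh_f))^4.75 + ν·Q^9.4·(L/(gh_f))^5.2]^0.04
LQ²/(gh_f) = 1.978; L/(gh_f) = 17.42
Term 1 = ε^1.25·(…)^4.75 = 1.18×10^-4; Term 2 = ν·Q^9.4·(…)^5.2 = 2.28×10^-4
D = 0.66·(1.18×10^-4 + 2.28×10^-4)^0.04 = 0.4798 m = 480 mm
Check: V = 1.86 m/s, Re = 4.05×10^5, f = 0.01497, h_f = 5.63 m ≈ 5.97 m ✓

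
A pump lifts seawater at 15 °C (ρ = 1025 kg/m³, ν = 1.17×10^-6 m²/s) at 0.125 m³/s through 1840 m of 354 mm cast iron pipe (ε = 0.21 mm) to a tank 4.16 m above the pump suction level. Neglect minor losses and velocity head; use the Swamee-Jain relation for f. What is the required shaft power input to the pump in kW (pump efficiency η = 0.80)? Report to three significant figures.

P_shaft ≈ 19.0 kW

V = 4Q/(πD²) = 1.270 m/s; Re = 3.84×10^5; ε/D = 5.93×10^-4; f = 0.01857
h_f = f(L/D)V²/2g = 7.936 m
Total head H = z + h_f = 4.16 + 7.936 = 12.10 m
P_hyd = ρgQH = 1025·9.81·0.125·12.10 = 15.20 kW
P_shaft = P_hyd/η = 15.20/0.80 = 19.01 kW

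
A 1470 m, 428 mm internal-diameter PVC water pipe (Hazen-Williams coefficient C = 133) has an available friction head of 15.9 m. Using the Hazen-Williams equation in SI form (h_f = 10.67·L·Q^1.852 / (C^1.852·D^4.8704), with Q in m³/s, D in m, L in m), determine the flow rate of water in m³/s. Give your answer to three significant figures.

Rearranging: Q = [h_f·C^1.852·D^4.8704 / (10.67·L)]^(1/1.852)
Q = [15.9·133^1.852·0.428^4.8704 / (10.67·1470)]^0.540 = 0.3451 m³/s

Q ≈ 0.345 m³/s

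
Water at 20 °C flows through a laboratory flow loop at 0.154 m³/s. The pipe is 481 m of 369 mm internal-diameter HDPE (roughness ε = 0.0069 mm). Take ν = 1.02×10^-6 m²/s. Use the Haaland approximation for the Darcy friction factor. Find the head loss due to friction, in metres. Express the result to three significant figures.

V = 4Q/(πD²) = 4·0.154/(π·0.369²) = 1.440 m/s
Re = VD/ν = 1.440·0.369/1.02×10^-6 = 5.21×10^5 → turbulent
ε/D = 0.0069/369 = 1.87×10^-5
Haaland: f = 0.01319
h_f = f(L/D)V²/(2g) = 0.01319·(481/0.369)·1.440²/(2·9.81) = 1.818 m

h_f ≈ 1.82 m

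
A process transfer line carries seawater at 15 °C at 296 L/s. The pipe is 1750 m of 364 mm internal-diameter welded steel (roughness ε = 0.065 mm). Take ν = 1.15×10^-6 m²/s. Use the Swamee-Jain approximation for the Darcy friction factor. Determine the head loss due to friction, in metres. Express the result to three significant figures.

h_f ≈ 29.0 m

V = 4Q/(πD²) = 4·0.296/(π·0.364²) = 2.844 m/s
Re = VD/ν = 2.844·0.364/1.15×10^-6 = 9.00×10^5 → turbulent
ε/D = 0.065/364 = 1.79×10^-4
Swamee-Jain: f = 0.01463
h_f = f(L/D)V²/(2g) = 0.01463·(1750/0.364)·2.844²/(2·9.81) = 29.00 m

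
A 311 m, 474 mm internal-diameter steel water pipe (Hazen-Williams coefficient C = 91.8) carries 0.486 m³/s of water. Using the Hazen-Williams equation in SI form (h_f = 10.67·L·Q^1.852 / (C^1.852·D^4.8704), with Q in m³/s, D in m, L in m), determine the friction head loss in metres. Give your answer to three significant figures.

h_f = 10.67·311·0.486^1.852 / (91.8^1.852·0.474^4.8704) = 7.664 m

h_f ≈ 7.66 m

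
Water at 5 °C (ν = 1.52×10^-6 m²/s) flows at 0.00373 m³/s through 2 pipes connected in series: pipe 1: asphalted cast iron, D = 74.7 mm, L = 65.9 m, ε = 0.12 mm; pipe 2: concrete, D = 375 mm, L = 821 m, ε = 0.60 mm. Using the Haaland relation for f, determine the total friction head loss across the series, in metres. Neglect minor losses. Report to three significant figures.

H ≈ 0.846 m

Pipe 1: V = 0.8511 m/s, Re = 4.18×10^4, ε/D = 0.00161, f = 0.02585, h_1 = f(L/D)V²/2g = 0.8418 m
Pipe 2: V = 0.03377 m/s, Re = 8330, ε/D = 0.00160, f = 0.03442, h_2 = f(L/D)V²/2g = 0.004380 m
Series → Q common, losses add: H = Σh = 0.8462 m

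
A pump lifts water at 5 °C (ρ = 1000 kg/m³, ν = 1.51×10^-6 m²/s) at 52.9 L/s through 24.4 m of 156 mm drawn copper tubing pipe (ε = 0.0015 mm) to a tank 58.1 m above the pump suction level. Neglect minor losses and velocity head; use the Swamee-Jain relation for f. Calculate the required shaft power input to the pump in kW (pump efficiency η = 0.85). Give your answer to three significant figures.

V = 4Q/(πD²) = 2.768 m/s; Re = 2.86×10^5; ε/D = 9.62×10^-6; f = 0.01461
h_f = f(L/D)V²/2g = 0.8924 m
Total head H = z + h_f = 58.1 + 0.8924 = 58.99 m
P_hyd = ρgQH = 1000·9.81·0.0529·58.99 = 30.61 kW
P_shaft = P_hyd/η = 30.61/0.85 = 36.02 kW

P_shaft ≈ 36.0 kW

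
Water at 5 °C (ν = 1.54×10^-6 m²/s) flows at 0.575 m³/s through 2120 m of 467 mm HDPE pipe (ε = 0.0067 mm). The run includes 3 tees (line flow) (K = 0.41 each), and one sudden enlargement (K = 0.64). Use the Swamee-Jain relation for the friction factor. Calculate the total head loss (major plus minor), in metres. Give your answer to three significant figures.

V = 4Q/(πD²) = 3.357 m/s; V²/2g = 0.5744 m
Re = 1.02×10^6, ε/D = 1.43×10^-5 → f = 0.01192 (Swamee-Jain)
Major: h_f = f(L/D)·V²/2g = 0.01192·4540·0.5744 = 31.09 m
Minor: ΣK = 1.87; h_m = ΣK·V²/2g = 1.074 m
Total H_L = 31.09 + 1.074 = 32.16 m

H_L ≈ 32.2 m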